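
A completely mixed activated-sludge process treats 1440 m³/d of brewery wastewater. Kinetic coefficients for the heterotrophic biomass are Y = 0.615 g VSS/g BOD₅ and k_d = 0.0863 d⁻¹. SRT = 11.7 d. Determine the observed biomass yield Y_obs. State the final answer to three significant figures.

Y_obs ≈ 0.306 g VSS/g BOD₅

The observed yield is Y_obs = Y/(1 + k_d·θ_c) = 0.615 / (1 + 0.0863 × 11.7) = 0.615 / 2.010 = 0.3060 g VSS per g BOD₅ removed.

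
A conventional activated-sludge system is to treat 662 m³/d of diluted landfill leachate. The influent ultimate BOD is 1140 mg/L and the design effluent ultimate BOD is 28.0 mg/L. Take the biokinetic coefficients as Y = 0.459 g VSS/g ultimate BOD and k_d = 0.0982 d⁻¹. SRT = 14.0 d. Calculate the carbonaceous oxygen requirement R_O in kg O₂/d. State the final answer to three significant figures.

R_O ≈ 534 kg O₂/d

Observed yield with endogenous decay: Y_obs = Y / (1 + k_d·θ_c) = 0.459 / (1 + 0.0982 × 14.0) = 0.459 / 2.375 = 0.1933 g VSS/g ultimate BOD.
Mass of ultimate BOD removed per day: Q(S₀ − S) = 662 × 1112 g/m³ = 736.1 kg/d.
P_X = Y_obs·Q·(S₀ − S) = 0.1933 × 736.1 = 142.3 kg VSS/d.
R_O = Q·(S₀ − S) − 1.42·P_X = 736.1 − 1.42 × 142.3 = 534.1 kg O₂/d.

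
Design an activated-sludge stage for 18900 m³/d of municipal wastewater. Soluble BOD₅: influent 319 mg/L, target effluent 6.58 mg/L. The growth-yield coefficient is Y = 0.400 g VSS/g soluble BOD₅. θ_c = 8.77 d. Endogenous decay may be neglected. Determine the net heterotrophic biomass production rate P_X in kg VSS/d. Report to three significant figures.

With endogenous decay neglected, the observed yield equals the true yield: Y_obs = Y = 0.400 g VSS/g soluble BOD₅.
Q·(S₀ − S) = 18900 × (319 − 6.58) × 10⁻³ = 5905 kg/d removed.
Net biomass production P_X = Y_obs × Q·(S₀ − S) = 0.4000 × 5905 = 2362 kg VSS/d.

P_X ≈ 2360 kg VSS/d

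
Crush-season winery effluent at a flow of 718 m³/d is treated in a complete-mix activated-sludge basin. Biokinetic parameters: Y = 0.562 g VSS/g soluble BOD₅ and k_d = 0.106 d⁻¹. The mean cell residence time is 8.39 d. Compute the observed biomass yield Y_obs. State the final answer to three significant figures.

Observed yield with endogenous decay: Y_obs = Y / (1 + k_d·θ_c) = 0.562 / (1 + 0.106 × 8.39) = 0.562 / 1.889 = 0.2975 g VSS/g soluble BOD₅.

Y_obs ≈ 0.297 g VSS/g soluble BOD₅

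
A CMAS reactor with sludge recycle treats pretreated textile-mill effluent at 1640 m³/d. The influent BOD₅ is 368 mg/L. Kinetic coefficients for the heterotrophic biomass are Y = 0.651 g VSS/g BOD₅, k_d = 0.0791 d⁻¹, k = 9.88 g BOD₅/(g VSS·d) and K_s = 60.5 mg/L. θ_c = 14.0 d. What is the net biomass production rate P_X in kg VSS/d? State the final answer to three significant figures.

P_X ≈ 186 kg VSS/d

Effluent substrate depends only on kinetics and SRT: S = K_s(1 + k_d θ_c) / [θ_c(Yk − k_d) − 1] = 60.5 × (1 + 0.0791 × 14.0) / [14.0 × (0.651 × 9.88 − 0.0791) − 1] = 127.5 / 87.94 = 1.450 mg/L.
The observed yield is Y_obs = Y/(1 + k_d·θ_c) = 0.651 / (1 + 0.0791 × 14.0) = 0.651 / 2.107 = 0.3089 g VSS per g BOD₅ removed.
Q·(S₀ − S) = 1640 × (368 − 1.45) × 10⁻³ = 601.1 kg/d removed.
Biomass produced: P_X = Y_obs·Q·ΔS = 0.3089 × 601.1 ≈ 185.7 kg VSS/d.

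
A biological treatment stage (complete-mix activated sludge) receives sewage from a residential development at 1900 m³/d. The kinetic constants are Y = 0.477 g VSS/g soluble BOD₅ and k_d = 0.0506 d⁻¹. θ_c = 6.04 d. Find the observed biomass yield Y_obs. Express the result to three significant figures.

Y_obs ≈ 0.365 g VSS/g soluble BOD₅

The observed yield is Y_obs = Y/(1 + k_d·θ_c) = 0.477 / (1 + 0.0506 × 6.04) = 0.477 / 1.306 = 0.3653 g VSS per g soluble BOD₅ removed.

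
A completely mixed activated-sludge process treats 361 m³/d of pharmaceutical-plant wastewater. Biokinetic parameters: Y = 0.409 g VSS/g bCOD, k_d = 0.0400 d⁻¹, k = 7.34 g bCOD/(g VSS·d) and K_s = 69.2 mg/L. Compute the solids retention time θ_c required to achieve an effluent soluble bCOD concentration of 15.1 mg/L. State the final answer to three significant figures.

From 1/θ_c = Y·k·S/(K_s + S) − k_d: Y·k·S/(K_s+S) = 0.409 × 7.34 × 15.1 / (69.2 + 15.1) = 0.5377 d⁻¹.
θ_c = 1/(μ − k_d) = 1/(0.5377 − 0.0400) = 1/0.4977 = 2.009 d.

θ_c ≈ 2.01 d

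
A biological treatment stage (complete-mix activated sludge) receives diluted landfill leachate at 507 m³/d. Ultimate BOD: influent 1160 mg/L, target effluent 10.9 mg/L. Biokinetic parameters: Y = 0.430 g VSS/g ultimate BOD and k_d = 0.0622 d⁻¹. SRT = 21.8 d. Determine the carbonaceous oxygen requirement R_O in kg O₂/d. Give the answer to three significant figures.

Correct the yield for decay: Y_obs = Y/(1 + k_d θ_c) = 0.430 / (1 + 0.0622 × 21.8) = 0.430 / 2.356 = 0.1825.
ΔS = 1160 − 10.9 = 1149 mg/L, so the substrate removal rate is 507 × 1149/1000 = 582.6 kg ultimate BOD/d.
Net sludge production P_X = 0.1825 × 582.6 = 106.3 kg VSS/d.
Carbonaceous O₂ demand = substrate oxidised − cell-mass equivalent = 582.6 − 1.42 × 106.3 = 431.6 kg O₂/d.

R_O ≈ 432 kg O₂/d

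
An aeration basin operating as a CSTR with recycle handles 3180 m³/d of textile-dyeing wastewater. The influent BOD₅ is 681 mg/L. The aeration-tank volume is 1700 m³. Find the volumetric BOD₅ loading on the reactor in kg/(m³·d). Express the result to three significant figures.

Volumetric loading L_v = Q·S₀ / V = 3180 × 681 g/m³ / 1700 m³ = 1274 g/(m³·d) = 1.274 kg BOD₅/(m³·d).

L_v ≈ 1.27 kg BOD₅/(m³·d)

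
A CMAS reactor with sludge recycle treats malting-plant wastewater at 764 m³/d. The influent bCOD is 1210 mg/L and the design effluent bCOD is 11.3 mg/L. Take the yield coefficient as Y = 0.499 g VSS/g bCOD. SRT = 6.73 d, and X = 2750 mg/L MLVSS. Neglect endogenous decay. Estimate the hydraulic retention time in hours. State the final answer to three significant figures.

Biomass mass balance (decay neglected): V·X = Y·Q·(S₀ − S)·θ_c, so V = 0.499 × 764 × (1210 − 11.3) × 6.73 / 2750 = 1118 m³.
τ = V/Q = 1118/764 = 1.464 d, or 35.13 h.

τ ≈ 35.1 h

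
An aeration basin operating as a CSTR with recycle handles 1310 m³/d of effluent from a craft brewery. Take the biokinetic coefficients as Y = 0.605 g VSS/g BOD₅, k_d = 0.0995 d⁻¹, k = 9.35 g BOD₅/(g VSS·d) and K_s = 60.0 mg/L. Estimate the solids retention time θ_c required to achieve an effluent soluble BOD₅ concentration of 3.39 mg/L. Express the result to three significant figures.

θ_c ≈ 4.93 d

From 1/θ_c = Y·k·S/(K_s + S) − k_d: Y·k·S/(K_s+S) = 0.605 × 9.35 × 3.39 / (60.0 + 3.39) = 0.3025 d⁻¹.
1/θ_c = 0.3025 − 0.0995 = 0.2030 d⁻¹, so θ_c = 4.926 d.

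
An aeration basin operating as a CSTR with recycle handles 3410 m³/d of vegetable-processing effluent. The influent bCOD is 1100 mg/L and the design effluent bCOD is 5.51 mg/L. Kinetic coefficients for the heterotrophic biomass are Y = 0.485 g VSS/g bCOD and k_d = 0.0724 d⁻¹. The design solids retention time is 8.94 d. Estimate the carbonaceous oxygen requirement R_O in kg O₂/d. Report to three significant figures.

Observed yield with endogenous decay: Y_obs = Y / (1 + k_d·θ_c) = 0.485 / (1 + 0.0724 × 8.94) = 0.485 / 1.647 = 0.2944 g VSS/g bCOD.
Mass of bCOD removed per day: Q(S₀ − S) = 3410 × 1094 g/m³ = 3732 kg/d.
Net sludge production P_X = 0.2944 × 3732 = 1099 kg VSS/d.
R_O = Q·ΔS − 1.42 P_X = 3732 − 1560 = 2172 kg O₂/d.

R_O ≈ 2170 kg O₂/d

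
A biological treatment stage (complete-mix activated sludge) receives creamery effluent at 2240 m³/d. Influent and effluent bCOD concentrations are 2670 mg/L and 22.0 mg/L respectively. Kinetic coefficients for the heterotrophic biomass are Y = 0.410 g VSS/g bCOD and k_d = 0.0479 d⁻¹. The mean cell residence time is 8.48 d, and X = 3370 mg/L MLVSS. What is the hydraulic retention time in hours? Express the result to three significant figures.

From the SRT design equation V = Y Q (S₀−S) θ_c / [X (1 + k_d θ_c)] = 0.410 × 2240 × (2670 − 22.0) × 8.48 / [3370 × (1 + 0.0479 × 8.48)] = 2.06×10^7 / 4739 = 4352 m³.
Hydraulic retention time τ = V/Q = 4352 / 2240 = 1.943 d = 46.63 h.

τ ≈ 46.6 h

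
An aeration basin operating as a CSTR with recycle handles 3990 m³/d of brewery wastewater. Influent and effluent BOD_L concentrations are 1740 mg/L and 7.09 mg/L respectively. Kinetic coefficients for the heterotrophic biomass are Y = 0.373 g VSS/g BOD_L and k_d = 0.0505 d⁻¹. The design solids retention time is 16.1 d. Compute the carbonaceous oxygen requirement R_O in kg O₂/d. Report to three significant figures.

Observed yield with endogenous decay: Y_obs = Y / (1 + k_d·θ_c) = 0.373 / (1 + 0.0505 × 16.1) = 0.373 / 1.813 = 0.2057 g VSS/g BOD_L.
Q·(S₀ − S) = 3990 × (1740 − 7.09) × 10⁻³ = 6914 kg/d removed.
Biomass synthesised: P_X = Y_obs × 6914 = 1422 kg VSS/d.
R_O = Q·(S₀ − S) − 1.42·P_X = 6914 − 1.42 × 1422 = 4894 kg O₂/d.

R_O ≈ 4890 kg O₂/d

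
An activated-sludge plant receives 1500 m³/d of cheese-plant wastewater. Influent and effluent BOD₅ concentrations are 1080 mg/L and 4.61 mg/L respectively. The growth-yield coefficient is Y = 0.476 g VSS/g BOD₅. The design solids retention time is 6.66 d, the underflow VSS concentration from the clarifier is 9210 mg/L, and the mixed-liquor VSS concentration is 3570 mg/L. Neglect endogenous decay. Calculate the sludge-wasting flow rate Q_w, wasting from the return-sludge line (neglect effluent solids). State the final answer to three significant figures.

Q_w ≈ 83.4 m³/d

V·X = Y·Q·ΔS·θ_c gives V = 0.476 × 1500 × (1080 − 4.61) × 6.66 / 3570 = 1432 m³.
θ_c = V·X/(Q_w·X_r) when wasting from the recycle, so Q_w = V·X/(θ_c·X_r) = 1432 × 3570 / (6.66 × 9210) = 83.37 m³/d.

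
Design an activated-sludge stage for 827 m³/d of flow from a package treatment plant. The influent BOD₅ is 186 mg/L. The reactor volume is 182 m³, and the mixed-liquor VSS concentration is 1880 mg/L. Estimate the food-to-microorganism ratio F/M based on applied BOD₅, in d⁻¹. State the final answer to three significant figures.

F/M ≈ 0.450 d⁻¹

F/M = Q·S₀ / (V·X) = 827 × 186 / (182.0 × 1880) = 0.4496 g BOD₅·(g VSS·d)⁻¹.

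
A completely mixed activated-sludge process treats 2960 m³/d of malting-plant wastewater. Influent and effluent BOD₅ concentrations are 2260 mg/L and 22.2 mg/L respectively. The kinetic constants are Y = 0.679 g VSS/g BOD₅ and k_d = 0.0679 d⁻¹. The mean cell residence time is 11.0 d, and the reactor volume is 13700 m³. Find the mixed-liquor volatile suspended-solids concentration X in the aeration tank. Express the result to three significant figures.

X ≈ 2070 mg/L

X = Y·Q·ΔS·θ_c / [V·(1 + k_d θ_c)] = 0.679 × 2960 × (2260 − 22.2) × 11.0 / [13700 × (1 + 0.0679 × 11.0)] = 2067 mg/L.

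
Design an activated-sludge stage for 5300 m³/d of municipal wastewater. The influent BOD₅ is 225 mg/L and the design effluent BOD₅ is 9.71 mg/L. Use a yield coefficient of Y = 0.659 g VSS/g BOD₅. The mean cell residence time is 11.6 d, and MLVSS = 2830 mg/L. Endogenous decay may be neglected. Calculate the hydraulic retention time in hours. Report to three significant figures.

V·X = Y·Q·ΔS·θ_c gives V = 0.659 × 5300 × (225 − 9.71) × 11.6 / 2830 = 3082 m³.
τ = V/Q = 3082/5300 = 0.5815 d, or 13.96 h.

τ ≈ 14.0 h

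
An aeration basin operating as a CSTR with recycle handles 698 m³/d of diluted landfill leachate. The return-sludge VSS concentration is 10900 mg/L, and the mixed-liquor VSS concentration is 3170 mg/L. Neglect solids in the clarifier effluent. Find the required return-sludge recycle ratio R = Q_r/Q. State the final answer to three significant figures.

R ≈ 0.410

Mass balance around the secondary clarifier (neglecting effluent solids): R = X / (X_r − X) = 3170 / (10900 − 3170) = 0.4101.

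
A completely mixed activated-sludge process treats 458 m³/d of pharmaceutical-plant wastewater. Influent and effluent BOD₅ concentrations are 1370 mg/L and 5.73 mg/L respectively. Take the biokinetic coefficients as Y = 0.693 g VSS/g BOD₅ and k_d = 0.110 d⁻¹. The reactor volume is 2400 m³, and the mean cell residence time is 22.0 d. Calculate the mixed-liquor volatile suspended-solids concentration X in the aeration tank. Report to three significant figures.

X = Y·Q·ΔS·θ_c / [V·(1 + k_d θ_c)] = 0.693 × 458 × (1370 − 5.73) × 22.0 / [2400 × (1 + 0.110 × 22.0)] = 1161 mg/L.

X ≈ 1160 mg/L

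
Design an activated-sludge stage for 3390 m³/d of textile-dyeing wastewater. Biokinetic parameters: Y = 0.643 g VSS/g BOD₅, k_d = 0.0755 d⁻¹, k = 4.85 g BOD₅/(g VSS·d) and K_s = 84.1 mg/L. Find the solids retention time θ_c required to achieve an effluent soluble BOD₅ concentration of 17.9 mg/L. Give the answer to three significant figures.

At the target effluent, Y k S/(K_s+S) = 0.643×4.85×17.9/102.0 = 0.5473 d⁻¹.
θ_c = 1/(μ − k_d) = 1/(0.5473 − 0.0755) = 1/0.4718 = 2.120 d.

θ_c ≈ 2.12 d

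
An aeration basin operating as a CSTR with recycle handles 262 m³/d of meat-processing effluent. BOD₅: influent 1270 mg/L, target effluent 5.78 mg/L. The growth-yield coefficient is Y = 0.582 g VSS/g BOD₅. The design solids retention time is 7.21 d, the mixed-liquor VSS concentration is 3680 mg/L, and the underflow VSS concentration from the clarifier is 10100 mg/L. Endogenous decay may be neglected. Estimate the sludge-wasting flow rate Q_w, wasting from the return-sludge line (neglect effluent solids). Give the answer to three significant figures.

Biomass mass balance (decay neglected): V·X = Y·Q·(S₀ − S)·θ_c, so V = 0.582 × 262 × (1270 − 5.78) × 7.21 / 3680 = 377.7 m³.
θ_c = V·X/(Q_w·X_r) when wasting from the recycle, so Q_w = V·X/(θ_c·X_r) = 377.7 × 3680 / (7.21 × 10100) = 19.09 m³/d.

Q_w ≈ 19.1 m³/d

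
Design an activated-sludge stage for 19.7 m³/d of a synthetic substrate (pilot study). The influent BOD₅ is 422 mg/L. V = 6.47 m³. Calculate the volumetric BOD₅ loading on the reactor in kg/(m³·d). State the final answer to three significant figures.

Volumetric loading L_v = Q·S₀ / V = 19.7 × 422 g/m³ / 6.470 m³ = 1285 g/(m³·d) = 1.285 kg BOD₅/(m³·d).

L_v ≈ 1.28 kg BOD₅/(m³·d)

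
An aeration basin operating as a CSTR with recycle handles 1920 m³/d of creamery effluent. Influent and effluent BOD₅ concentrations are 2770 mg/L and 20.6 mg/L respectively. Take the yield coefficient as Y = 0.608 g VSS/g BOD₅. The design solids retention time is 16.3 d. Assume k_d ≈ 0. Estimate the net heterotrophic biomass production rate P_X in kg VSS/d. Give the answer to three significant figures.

No decay correction is needed, so Y_obs = Y = 0.608.
Q·(S₀ − S) = 1920 × (2770 − 20.6) × 10⁻³ = 5279 kg/d removed.
P_X = Y_obs · Q(S₀ − S) = 0.6080 × 5279 = 3210 kg VSS/d.

P_X ≈ 3210 kg VSS/d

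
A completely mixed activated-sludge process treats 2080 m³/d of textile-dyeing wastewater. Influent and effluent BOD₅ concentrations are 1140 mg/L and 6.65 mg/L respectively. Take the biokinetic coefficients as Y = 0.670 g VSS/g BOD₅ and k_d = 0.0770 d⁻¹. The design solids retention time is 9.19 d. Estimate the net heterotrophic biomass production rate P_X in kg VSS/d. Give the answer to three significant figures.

P_X ≈ 925 kg VSS/d

Y_obs = Y / (1 + k_d θ_c) = 0.670 / (1 + 0.0770 × 9.19) = 0.670 / 1.708 = 0.3924.
Substrate removed = Q·(S₀ − S) = 2080 m³/d × (1140 − 6.65) g/m³ = 2.36×10^6 g/d = 2357 kg/d.
Net biomass production P_X = Y_obs × Q·(S₀ − S) = 0.3924 × 2357 = 924.9 kg VSS/d.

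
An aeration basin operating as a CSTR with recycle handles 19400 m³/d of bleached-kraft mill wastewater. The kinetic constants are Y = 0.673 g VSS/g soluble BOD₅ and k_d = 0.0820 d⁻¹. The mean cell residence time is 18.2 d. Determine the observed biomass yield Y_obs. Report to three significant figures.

Observed yield with endogenous decay: Y_obs = Y / (1 + k_d·θ_c) = 0.673 / (1 + 0.0820 × 18.2) = 0.673 / 2.492 = 0.2700 g VSS/g soluble BOD₅.

Y_obs ≈ 0.270 g VSS/g soluble BOD₅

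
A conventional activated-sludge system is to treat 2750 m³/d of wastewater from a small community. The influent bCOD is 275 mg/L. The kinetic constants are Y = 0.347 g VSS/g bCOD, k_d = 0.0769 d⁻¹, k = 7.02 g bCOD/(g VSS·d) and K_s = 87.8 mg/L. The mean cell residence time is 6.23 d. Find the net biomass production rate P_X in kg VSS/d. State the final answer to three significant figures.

Effluent substrate depends only on kinetics and SRT: S = K_s(1 + k_d θ_c) / [θ_c(Yk − k_d) − 1] = 87.8 × (1 + 0.0769 × 6.23) / [6.23 × (0.347 × 7.02 − 0.0769) − 1] = 129.9 / 13.70 = 9.481 mg/L.
Correct the yield for decay: Y_obs = Y/(1 + k_d θ_c) = 0.347 / (1 + 0.0769 × 6.23) = 0.347 / 1.479 = 0.2346.
Q·(S₀ − S) = 2750 × (275 − 9.48) × 10⁻³ = 730.2 kg/d removed.
So the net sludge growth is P_X = 0.2346 × 730.2 = 171.3 kg VSS/d.

P_X ≈ 171 kg VSS/d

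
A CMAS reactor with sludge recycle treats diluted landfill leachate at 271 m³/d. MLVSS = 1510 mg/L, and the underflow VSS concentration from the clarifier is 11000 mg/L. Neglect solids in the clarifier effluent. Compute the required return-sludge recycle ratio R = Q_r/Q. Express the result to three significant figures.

R = Q_r/Q = X/(X_r − X) = 1510 / (11000 − 1510) = 0.1591.

R ≈ 0.159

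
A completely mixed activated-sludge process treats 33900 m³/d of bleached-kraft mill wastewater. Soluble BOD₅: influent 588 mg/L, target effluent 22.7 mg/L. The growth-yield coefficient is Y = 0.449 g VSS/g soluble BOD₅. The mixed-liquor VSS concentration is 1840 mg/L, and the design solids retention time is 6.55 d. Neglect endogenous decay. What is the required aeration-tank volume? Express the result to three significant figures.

With k_d = 0 the design equation reduces to V = Y Q (S₀−S) θ_c / X = 0.449 × 33900 × (588 − 22.7) × 6.55 / 1840 = 30630 m³.

V ≈ 30600 m³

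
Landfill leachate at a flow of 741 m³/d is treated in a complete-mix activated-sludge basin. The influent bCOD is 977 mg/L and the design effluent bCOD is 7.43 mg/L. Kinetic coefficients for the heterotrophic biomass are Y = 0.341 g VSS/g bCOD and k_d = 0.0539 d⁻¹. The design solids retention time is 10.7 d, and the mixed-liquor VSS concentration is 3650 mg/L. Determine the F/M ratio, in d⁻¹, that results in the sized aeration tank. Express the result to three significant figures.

F/M ≈ 0.435 d⁻¹

Rearranging the biomass balance for a CMAS with decay, V = Y·Q·ΔS·θ_c / [X·(1+k_d θ_c)] = 0.341 × 741 × (977 − 7.43) × 10.7 / [3650 × (1 + 0.0539 × 10.7)] = 2.62×10^6 / 5755 = 455.5 m³.
Food-to-microorganism ratio F/M = Q S₀ / (V X) = 741 × 977 / (455.5 × 3650) = 0.4354 d⁻¹.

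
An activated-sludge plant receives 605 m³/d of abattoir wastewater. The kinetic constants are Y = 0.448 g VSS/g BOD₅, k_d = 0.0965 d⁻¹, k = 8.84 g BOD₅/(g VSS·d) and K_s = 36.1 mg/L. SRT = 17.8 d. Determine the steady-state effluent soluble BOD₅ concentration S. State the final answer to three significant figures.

From the Monod/SRT balance for a CMAS, S = K_s·(1+k_d θ_c)/[θ_c·(Y k − k_d) − 1] = 36.1 × (1 + 0.0965 × 17.8) / [17.8 × (0.448 × 8.84 − 0.0965) − 1] = 98.11 / 67.78 = 1.448 mg/L.

S ≈ 1.45 mg/L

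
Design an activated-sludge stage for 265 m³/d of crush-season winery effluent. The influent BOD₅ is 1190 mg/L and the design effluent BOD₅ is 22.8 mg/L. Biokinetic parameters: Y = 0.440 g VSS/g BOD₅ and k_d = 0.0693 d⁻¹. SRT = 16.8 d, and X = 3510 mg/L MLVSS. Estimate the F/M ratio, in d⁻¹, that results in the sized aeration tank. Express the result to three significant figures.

Rearranging the biomass balance for a CMAS with decay, V = Y·Q·ΔS·θ_c / [X·(1+k_d θ_c)] = 0.440 × 265 × (1190 − 22.8) × 16.8 / [3510 × (1 + 0.0693 × 16.8)] = 2.29×10^6 / 7596 = 301.0 m³.
F/M = Q·S₀ / (V·X) = 265 × 1190 / (301.0 × 3510) = 0.2985 g BOD₅·(g VSS·d)⁻¹.

F/M ≈ 0.299 d⁻¹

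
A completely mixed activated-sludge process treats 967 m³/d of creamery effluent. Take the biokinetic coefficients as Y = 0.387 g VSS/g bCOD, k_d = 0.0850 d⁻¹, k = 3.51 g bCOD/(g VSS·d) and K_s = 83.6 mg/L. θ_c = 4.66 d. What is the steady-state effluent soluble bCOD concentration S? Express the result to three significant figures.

From the Monod/SRT balance for a CMAS, S = K_s·(1+k_d θ_c)/[θ_c·(Y k − k_d) − 1] = 83.6 × (1 + 0.0850 × 4.66) / [4.66 × (0.387 × 3.51 − 0.0850) − 1] = 116.7 / 4.934 = 23.66 mg/L.

S ≈ 23.7 mg/L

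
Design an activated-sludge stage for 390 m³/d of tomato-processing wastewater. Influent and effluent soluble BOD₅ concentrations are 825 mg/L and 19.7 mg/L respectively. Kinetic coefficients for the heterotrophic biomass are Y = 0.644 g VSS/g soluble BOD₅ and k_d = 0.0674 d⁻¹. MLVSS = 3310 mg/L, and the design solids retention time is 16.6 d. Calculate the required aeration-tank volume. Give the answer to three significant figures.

From the SRT design equation V = Y Q (S₀−S) θ_c / [X (1 + k_d θ_c)] = 0.644 × 390 × (825 − 19.7) × 16.6 / [3310 × (1 + 0.0674 × 16.6)] = 3.36×10^6 / 7013 = 478.7 m³.

V ≈ 479 m³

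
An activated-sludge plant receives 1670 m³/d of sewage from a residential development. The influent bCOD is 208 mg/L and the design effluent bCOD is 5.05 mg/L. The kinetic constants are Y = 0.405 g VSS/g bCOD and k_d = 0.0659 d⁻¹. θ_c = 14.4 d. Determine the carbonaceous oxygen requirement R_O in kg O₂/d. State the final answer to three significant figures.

R_O ≈ 239 kg O₂/d

Y_obs = Y / (1 + k_d θ_c) = 0.405 / (1 + 0.0659 × 14.4) = 0.405 / 1.949 = 0.2078.
Q·(S₀ − S) = 1670 × (208 − 5.05) × 10⁻³ = 338.9 kg/d removed.
Net sludge production P_X = 0.2078 × 338.9 = 70.43 kg VSS/d.
R_O = Q·(S₀ − S) − 1.42·P_X = 338.9 − 1.42 × 70.43 = 238.9 kg O₂/d.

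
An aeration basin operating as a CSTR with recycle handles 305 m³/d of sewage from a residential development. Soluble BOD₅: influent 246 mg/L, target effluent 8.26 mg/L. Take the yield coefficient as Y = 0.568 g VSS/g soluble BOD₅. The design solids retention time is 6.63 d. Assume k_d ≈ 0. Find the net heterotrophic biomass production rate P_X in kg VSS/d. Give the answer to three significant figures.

With endogenous decay neglected, the observed yield equals the true yield: Y_obs = Y = 0.568 g VSS/g soluble BOD₅.
Mass of soluble BOD₅ removed per day: Q(S₀ − S) = 305 × 237.7 g/m³ = 72.51 kg/d.
Net biomass production P_X = Y_obs × Q·(S₀ − S) = 0.5680 × 72.51 = 41.19 kg VSS/d.

P_X ≈ 41.2 kg VSS/d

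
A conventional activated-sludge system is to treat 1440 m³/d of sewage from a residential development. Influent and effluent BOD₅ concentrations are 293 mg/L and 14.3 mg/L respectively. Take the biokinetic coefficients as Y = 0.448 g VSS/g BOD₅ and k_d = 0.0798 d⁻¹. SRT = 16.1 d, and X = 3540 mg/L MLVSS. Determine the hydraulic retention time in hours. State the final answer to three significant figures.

From the SRT design equation V = Y Q (S₀−S) θ_c / [X (1 + k_d θ_c)] = 0.448 × 1440 × (293 − 14.3) × 16.1 / [3540 × (1 + 0.0798 × 16.1)] = 2.89×10^6 / 8088 = 357.9 m³.
τ = V/Q = 357.9/1440 = 0.2485 d, or 5.965 h.

τ ≈ 5.96 h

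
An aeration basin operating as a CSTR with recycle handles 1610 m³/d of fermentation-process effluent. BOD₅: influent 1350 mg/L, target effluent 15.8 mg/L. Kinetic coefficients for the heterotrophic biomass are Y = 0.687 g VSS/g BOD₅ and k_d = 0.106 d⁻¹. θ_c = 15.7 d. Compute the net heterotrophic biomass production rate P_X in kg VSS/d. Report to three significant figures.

P_X ≈ 554 kg VSS/d

Correct the yield for decay: Y_obs = Y/(1 + k_d θ_c) = 0.687 / (1 + 0.106 × 15.7) = 0.687 / 2.664 = 0.2579.
Q·(S₀ − S) = 1610 × (1350 − 15.8) × 10⁻³ = 2148 kg/d removed.
Biomass produced: P_X = Y_obs·Q·ΔS = 0.2579 × 2148 ≈ 553.9 kg VSS/d.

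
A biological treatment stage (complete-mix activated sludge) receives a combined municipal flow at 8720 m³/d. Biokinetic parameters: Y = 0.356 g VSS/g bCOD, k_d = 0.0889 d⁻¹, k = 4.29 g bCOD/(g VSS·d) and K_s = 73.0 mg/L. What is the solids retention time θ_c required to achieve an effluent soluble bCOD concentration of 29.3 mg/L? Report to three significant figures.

θ_c ≈ 2.87 d

At the target effluent, Y k S/(K_s+S) = 0.356×4.29×29.3/102.3 = 0.4374 d⁻¹.
θ_c = 1/(μ − k_d) = 1/(0.4374 − 0.0889) = 1/0.3485 = 2.869 d.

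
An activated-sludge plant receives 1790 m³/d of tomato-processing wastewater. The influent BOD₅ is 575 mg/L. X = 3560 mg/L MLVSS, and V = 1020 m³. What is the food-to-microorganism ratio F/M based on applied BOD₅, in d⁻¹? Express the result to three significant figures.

F/M ≈ 0.283 d⁻¹

F/M = applied load / biomass = Q·S₀/(V·X) = 1790 × 575 / (1020 × 3560) = 0.2834 d⁻¹.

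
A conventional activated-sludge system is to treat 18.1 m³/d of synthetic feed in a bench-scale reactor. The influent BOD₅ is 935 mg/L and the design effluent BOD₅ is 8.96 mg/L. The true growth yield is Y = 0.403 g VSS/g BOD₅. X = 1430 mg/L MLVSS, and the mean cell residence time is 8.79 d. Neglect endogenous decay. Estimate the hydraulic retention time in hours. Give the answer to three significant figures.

Biomass mass balance (decay neglected): V·X = Y·Q·(S₀ − S)·θ_c, so V = 0.403 × 18.1 × (935 − 8.96) × 8.79 / 1430 = 41.52 m³.
Hydraulic retention time τ = V/Q = 41.52 / 18.1 = 2.294 d = 55.06 h.

τ ≈ 55.1 h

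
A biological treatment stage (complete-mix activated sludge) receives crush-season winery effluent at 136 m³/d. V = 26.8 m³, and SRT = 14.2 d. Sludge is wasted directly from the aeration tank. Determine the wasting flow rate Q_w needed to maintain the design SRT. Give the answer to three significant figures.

Q_w ≈ 1.89 m³/d

For wasting at MLVSS concentration, Q_w = V/θ_c = 26.80/14.2 = 1.887 m³/d.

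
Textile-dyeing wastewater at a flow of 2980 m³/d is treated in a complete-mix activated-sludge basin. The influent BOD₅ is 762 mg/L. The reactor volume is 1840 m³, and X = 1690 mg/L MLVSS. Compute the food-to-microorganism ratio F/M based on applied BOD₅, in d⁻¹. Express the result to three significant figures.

F/M ≈ 0.730 d⁻¹

F/M = Q·S₀ / (V·X) = 2980 × 762 / (1840 × 1690) = 0.7302 g BOD₅·(g VSS·d)⁻¹.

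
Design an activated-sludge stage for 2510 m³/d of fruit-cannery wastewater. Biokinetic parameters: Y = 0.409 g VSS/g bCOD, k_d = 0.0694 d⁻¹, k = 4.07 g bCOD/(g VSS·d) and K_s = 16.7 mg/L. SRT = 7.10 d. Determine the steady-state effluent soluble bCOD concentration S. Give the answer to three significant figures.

S ≈ 2.41 mg/L

Effluent substrate depends only on kinetics and SRT: S = K_s(1 + k_d θ_c) / [θ_c(Yk − k_d) − 1] = 16.7 × (1 + 0.0694 × 7.10) / [7.10 × (0.409 × 4.07 − 0.0694) − 1] = 24.93 / 10.33 = 2.414 mg/L.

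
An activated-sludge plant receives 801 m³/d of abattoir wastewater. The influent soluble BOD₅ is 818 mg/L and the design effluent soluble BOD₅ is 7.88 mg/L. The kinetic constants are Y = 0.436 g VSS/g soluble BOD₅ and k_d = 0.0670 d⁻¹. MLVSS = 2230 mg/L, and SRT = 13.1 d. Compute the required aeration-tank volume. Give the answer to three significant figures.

V ≈ 885 m³

Steady-state biomass mass balance: V·X·(1 + k_d·θ_c) = Y·Q·(S₀ − S)·θ_c, so V = 0.436 × 801 × (818 − 7.88) × 13.1 / [2230 × (1 + 0.0670 × 13.1)] = 3.71×10^6 / 4187 = 885.1 m³.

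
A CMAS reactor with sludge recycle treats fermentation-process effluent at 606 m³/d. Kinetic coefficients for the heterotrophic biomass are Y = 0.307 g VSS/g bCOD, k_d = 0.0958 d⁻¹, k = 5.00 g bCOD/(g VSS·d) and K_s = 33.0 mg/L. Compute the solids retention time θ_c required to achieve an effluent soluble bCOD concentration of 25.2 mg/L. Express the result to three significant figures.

At the target effluent, Y k S/(K_s+S) = 0.307×5.00×25.2/58.20 = 0.6646 d⁻¹.
Then 1/θ_c = μ − k_d = 0.6646 − 0.0958 = 0.5688 d⁻¹, giving θ_c = 1.758 d.

θ_c ≈ 1.76 d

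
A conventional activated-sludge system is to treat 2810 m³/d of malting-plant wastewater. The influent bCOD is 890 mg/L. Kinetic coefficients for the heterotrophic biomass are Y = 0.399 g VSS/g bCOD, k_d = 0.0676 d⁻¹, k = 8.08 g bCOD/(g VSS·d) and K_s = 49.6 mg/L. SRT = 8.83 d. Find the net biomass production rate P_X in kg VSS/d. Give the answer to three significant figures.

For a completely mixed reactor with recycle the Lawrence–McCarty relation gives S = K_s·(1 + k_d·θ_c) / [θ_c·(Y·k − k_d) − 1] = 49.6 × (1 + 0.0676 × 8.83) / [8.83 × (0.399 × 8.08 − 0.0676) − 1] = 79.21 / 26.87 = 2.948 mg/L.
The observed yield is Y_obs = Y/(1 + k_d·θ_c) = 0.399 / (1 + 0.0676 × 8.83) = 0.399 / 1.597 = 0.2499 g VSS per g bCOD removed.
ΔS = 890 − 2.95 = 887.0 mg/L, so the substrate removal rate is 2810 × 887.0/1000 = 2493 kg bCOD/d.
Biomass produced: P_X = Y_obs·Q·ΔS = 0.2499 × 2493 ≈ 622.8 kg VSS/d.

P_X ≈ 623 kg VSS/d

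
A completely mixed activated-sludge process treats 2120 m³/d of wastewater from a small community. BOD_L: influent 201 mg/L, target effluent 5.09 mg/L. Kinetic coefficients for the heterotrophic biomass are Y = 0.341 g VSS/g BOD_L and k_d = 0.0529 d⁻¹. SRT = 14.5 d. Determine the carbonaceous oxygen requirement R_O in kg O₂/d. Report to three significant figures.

The observed yield is Y_obs = Y/(1 + k_d·θ_c) = 0.341 / (1 + 0.0529 × 14.5) = 0.341 / 1.767 = 0.1930 g VSS per g BOD_L removed.
ΔS = 201 − 5.09 = 195.9 mg/L, so the substrate removal rate is 2120 × 195.9/1000 = 415.3 kg BOD_L/d.
Biomass synthesised: P_X = Y_obs × 415.3 = 80.15 kg VSS/d.
R_O = Q·(S₀ − S) − 1.42·P_X = 415.3 − 1.42 × 80.15 = 301.5 kg O₂/d.

R_O ≈ 302 kg O₂/d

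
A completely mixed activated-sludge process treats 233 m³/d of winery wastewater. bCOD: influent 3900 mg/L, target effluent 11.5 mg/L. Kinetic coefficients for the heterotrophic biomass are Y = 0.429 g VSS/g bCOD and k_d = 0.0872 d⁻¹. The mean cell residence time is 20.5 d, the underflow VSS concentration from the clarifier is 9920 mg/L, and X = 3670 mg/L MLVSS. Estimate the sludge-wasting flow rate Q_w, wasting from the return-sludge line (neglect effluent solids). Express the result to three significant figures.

From the SRT design equation V = Y Q (S₀−S) θ_c / [X (1 + k_d θ_c)] = 0.429 × 233 × (3900 − 11.5) × 20.5 / [3670 × (1 + 0.0872 × 20.5)] = 7.97×10^6 / 10230 = 778.8 m³.
Q_w = (V·X)/(θ_c X_r) = 778.8 × 3670 / (20.5 × 9920) = 14.06 m³/d.

Q_w ≈ 14.1 m³/d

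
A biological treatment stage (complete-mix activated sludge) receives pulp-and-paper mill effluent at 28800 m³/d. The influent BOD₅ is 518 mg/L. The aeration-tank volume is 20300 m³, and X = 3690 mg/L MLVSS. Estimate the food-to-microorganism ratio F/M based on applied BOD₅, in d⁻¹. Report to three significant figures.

F/M = Q·S₀ / (V·X) = 28800 × 518 / (20300 × 3690) = 0.1992 g BOD₅·(g VSS·d)⁻¹.

F/M ≈ 0.199 d⁻¹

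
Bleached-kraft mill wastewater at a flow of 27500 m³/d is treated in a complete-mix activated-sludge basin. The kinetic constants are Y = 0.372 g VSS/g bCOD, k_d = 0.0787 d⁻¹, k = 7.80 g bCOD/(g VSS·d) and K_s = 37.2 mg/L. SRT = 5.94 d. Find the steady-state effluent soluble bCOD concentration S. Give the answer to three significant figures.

From the Monod/SRT balance for a CMAS, S = K_s·(1+k_d θ_c)/[θ_c·(Y k − k_d) − 1] = 37.2 × (1 + 0.0787 × 5.94) / [5.94 × (0.372 × 7.80 − 0.0787) − 1] = 54.59 / 15.77 = 3.462 mg/L.

S ≈ 3.46 mg/L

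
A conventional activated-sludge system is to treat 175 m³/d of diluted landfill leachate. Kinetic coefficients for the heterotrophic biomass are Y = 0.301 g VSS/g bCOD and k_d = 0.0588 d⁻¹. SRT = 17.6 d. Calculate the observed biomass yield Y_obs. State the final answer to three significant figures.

Y_obs ≈ 0.148 g VSS/g bCOD

Y_obs = Y / (1 + k_d θ_c) = 0.301 / (1 + 0.0588 × 17.6) = 0.301 / 2.035 = 0.1479.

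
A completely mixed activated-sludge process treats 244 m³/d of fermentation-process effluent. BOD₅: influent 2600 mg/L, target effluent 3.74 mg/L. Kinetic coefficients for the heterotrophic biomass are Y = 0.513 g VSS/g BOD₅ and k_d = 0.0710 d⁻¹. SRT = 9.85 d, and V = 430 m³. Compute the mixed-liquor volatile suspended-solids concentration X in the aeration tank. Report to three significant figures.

From V·X·(1 + k_d·θ_c) = Y·Q·(S₀ − S)·θ_c: X = 0.513 × 244 × (2600 − 3.74) × 9.85 / [430 × (1 + 0.0710 × 9.85)] = 4381 mg/L.

X ≈ 4380 mg/L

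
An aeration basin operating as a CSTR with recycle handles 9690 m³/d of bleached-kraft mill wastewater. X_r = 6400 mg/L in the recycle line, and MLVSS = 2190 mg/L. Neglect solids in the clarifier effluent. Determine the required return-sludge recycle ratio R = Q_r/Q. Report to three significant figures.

R ≈ 0.520

Solids balance on the clarifier gives (1+R)X = R·X_r, so R = X/(X_r − X) = 2190 / (6400 − 2190) = 0.5202.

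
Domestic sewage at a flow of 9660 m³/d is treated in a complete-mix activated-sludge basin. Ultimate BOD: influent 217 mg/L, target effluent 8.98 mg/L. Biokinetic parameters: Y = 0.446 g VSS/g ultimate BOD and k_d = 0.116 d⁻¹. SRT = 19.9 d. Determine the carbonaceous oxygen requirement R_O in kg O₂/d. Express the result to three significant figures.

The observed yield is Y_obs = Y/(1 + k_d·θ_c) = 0.446 / (1 + 0.116 × 19.9) = 0.446 / 3.308 = 0.1348 g VSS per g ultimate BOD removed.
Mass of ultimate BOD removed per day: Q(S₀ − S) = 9660 × 208.0 g/m³ = 2009 kg/d.
Biomass synthesised: P_X = Y_obs × 2009 = 270.9 kg VSS/d.
R_O = Q·(S₀ − S) − 1.42·P_X = 2009 − 1.42 × 270.9 = 1625 kg O₂/d.

R_O ≈ 1620 kg O₂/d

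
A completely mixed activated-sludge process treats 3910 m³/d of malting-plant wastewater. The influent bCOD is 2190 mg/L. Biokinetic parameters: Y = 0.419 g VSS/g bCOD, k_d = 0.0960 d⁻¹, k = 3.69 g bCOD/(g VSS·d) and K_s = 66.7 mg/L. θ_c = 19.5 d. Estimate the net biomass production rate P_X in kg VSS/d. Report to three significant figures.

Effluent substrate depends only on kinetics and SRT: S = K_s(1 + k_d θ_c) / [θ_c(Yk − k_d) − 1] = 66.7 × (1 + 0.0960 × 19.5) / [19.5 × (0.419 × 3.69 − 0.0960) − 1] = 191.6 / 27.28 = 7.023 mg/L.
The observed yield is Y_obs = Y/(1 + k_d·θ_c) = 0.419 / (1 + 0.0960 × 19.5) = 0.419 / 2.872 = 0.1459 g VSS per g bCOD removed.
Mass of bCOD removed per day: Q(S₀ − S) = 3910 × 2183 g/m³ = 8535 kg/d.
Net biomass production P_X = Y_obs × Q·(S₀ − S) = 0.1459 × 8535 = 1245 kg VSS/d.

P_X ≈ 1250 kg VSS/d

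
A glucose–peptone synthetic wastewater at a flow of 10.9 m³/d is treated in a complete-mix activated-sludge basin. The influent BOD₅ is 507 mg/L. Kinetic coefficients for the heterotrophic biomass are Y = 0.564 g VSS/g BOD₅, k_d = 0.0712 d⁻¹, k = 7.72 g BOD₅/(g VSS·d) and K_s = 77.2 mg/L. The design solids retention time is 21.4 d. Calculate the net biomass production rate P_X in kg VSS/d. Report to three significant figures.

P_X ≈ 1.23 kg VSS/d

From the Monod/SRT balance for a CMAS, S = K_s·(1+k_d θ_c)/[θ_c·(Y k − k_d) − 1] = 77.2 × (1 + 0.0712 × 21.4) / [21.4 × (0.564 × 7.72 − 0.0712) − 1] = 194.8 / 90.65 = 2.149 mg/L.
The observed yield is Y_obs = Y/(1 + k_d·θ_c) = 0.564 / (1 + 0.0712 × 21.4) = 0.564 / 2.524 = 0.2235 g VSS per g BOD₅ removed.
Q·(S₀ − S) = 10.9 × (507 − 2.15) × 10⁻³ = 5.503 kg/d removed.
Net biomass production P_X = Y_obs × Q·(S₀ − S) = 0.2235 × 5.503 = 1.230 kg VSS/d.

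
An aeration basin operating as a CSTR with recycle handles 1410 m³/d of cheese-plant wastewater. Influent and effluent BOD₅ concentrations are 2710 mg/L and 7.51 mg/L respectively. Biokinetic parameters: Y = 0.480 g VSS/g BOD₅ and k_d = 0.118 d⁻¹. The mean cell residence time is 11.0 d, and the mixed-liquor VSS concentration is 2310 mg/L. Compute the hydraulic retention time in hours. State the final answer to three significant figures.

τ ≈ 64.5 h

From the SRT design equation V = Y Q (S₀−S) θ_c / [X (1 + k_d θ_c)] = 0.480 × 1410 × (2710 − 7.51) × 11.0 / [2310 × (1 + 0.118 × 11.0)] = 2.01×10^7 / 5308 = 3790 m³.
HRT = V/Q = 3790 m³ / 1410 m³·d⁻¹ = 2.688 d × 24 = 64.51 h.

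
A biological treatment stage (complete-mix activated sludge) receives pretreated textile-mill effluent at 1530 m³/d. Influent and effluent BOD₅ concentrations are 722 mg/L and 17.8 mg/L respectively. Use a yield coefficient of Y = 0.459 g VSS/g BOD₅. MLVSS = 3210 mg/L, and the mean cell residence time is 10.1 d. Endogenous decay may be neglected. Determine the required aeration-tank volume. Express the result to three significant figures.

Biomass mass balance (decay neglected): V·X = Y·Q·(S₀ − S)·θ_c, so V = 0.459 × 1530 × (722 − 17.8) × 10.1 / 3210 = 1556 m³.

V ≈ 1560 m³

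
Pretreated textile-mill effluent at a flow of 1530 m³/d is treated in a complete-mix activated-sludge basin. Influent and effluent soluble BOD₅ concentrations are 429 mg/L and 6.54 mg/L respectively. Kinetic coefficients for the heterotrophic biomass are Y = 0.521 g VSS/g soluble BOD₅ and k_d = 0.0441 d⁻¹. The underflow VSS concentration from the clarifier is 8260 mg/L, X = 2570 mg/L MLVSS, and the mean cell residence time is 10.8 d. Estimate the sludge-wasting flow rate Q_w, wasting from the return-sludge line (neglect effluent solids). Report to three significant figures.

Q_w ≈ 27.6 m³/d

Steady-state biomass mass balance: V·X·(1 + k_d·θ_c) = Y·Q·(S₀ − S)·θ_c, so V = 0.521 × 1530 × (429 − 6.54) × 10.8 / [2570 × (1 + 0.0441 × 10.8)] = 3.64×10^6 / 3794 = 958.6 m³.
Q_w = (V·X)/(θ_c X_r) = 958.6 × 2570 / (10.8 × 8260) = 27.62 m³/d.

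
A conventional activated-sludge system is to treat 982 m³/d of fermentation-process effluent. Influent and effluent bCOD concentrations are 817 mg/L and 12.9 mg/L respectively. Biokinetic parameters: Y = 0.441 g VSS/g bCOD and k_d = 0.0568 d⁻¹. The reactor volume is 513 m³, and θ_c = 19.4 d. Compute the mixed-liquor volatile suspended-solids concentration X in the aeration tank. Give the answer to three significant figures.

X ≈ 6270 mg/L

Solving the biomass balance for X: X = Y Q (S₀−S) θ_c / [V (1+k_d θ_c)] = 0.441 × 982 × (817 − 12.9) × 19.4 / [513 × (1 + 0.0568 × 19.4)] = 6265 mg/L.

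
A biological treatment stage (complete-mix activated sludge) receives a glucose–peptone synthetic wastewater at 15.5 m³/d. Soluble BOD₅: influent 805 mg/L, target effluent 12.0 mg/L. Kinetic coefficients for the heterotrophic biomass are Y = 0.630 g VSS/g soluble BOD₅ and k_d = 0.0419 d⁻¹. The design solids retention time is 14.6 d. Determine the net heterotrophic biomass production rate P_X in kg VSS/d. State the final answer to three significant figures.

P_X ≈ 4.80 kg VSS/d

Correct the yield for decay: Y_obs = Y/(1 + k_d θ_c) = 0.630 / (1 + 0.0419 × 14.6) = 0.630 / 1.612 = 0.3909.
Mass of soluble BOD₅ removed per day: Q(S₀ − S) = 15.5 × 793.0 g/m³ = 12.29 kg/d.
So the net sludge growth is P_X = 0.3909 × 12.29 = 4.805 kg VSS/d.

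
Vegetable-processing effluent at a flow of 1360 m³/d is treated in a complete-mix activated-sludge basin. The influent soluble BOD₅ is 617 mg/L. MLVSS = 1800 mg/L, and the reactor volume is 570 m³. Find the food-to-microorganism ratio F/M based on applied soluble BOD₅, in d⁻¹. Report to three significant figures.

F/M ≈ 0.818 d⁻¹

F/M = Q·S₀ / (V·X) = 1360 × 617 / (570.0 × 1800) = 0.8179 g soluble BOD₅·(g VSS·d)⁻¹.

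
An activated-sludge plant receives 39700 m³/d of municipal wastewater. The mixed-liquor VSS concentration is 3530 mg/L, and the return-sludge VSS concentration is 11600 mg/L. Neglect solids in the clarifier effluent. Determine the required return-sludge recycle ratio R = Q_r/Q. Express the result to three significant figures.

Mass balance around the secondary clarifier (neglecting effluent solids): R = X / (X_r − X) = 3530 / (11600 − 3530) = 0.4374.

R ≈ 0.437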